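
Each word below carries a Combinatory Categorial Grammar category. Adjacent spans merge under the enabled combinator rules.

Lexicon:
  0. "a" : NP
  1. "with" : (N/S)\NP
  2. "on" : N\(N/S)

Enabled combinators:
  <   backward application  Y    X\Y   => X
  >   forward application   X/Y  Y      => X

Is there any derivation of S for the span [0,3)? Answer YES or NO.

NP (N/S)\NP N\(N/S)
CKY chart[0,3] = {N}; S ∉ chart

NO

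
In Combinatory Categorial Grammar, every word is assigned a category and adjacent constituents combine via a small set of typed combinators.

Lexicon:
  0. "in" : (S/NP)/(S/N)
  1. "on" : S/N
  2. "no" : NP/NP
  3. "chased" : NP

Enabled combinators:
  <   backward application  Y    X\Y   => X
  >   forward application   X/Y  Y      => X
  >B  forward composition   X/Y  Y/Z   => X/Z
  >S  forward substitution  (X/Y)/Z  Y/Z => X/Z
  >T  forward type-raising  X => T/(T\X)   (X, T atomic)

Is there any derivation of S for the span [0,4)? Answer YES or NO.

[0,4] S   >
  [0,3] S/NP   >B
    [0,2] S/NP   >
      [0,1] "in" : (S/NP)/(S/N)
      [1,2] "on" : S/N
    [2,3] "no" : NP/NP
  [3,4] "chased" : NP

YES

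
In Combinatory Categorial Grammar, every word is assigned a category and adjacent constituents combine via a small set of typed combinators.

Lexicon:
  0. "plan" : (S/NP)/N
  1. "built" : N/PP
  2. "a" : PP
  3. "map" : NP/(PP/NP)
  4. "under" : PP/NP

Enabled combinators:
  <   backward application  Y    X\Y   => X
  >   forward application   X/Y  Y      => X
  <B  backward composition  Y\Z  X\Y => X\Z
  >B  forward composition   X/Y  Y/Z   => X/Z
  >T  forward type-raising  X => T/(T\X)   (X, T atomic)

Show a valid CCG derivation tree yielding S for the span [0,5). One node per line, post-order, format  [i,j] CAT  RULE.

[0,5] S   >
  [0,3] S/NP   >
    [0,1] "plan" : (S/NP)/N
    [1,3] N   >
      [1,2] "built" : N/PP
      [2,3] "a" : PP
  [3,5] NP   >
    [3,4] "map" : NP/(PP/NP)
    [4,5] "under" : PP/NP

[0,1] (S/NP)/N  lex  "plan"
[1,2] N/PP  lex  "built"
[2,3] PP  lex  "a"
[1,3] N  >  k=2
[0,3] S/NP  >  k=1
[3,4] NP/(PP/NP)  lex  "map"
[4,5] PP/NP  lex  "under"
[3,5] NP  >  k=4
[0,5] S  >  k=3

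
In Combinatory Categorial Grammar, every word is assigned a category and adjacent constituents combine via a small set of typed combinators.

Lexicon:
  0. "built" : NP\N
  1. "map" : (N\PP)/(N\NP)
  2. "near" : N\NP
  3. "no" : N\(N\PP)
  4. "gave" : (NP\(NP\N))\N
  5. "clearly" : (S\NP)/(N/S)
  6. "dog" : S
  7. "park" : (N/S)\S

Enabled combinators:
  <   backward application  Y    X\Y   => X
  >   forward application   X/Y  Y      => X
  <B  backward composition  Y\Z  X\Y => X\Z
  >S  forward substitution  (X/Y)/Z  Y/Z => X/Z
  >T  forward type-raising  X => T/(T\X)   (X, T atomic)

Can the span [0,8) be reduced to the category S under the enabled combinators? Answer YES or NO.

YES

[0,8] S   <
  [0,5] NP   <
    [0,1] "built" : NP\N
    [1,5] NP\(NP\N)   <
      [1,4] N   <
        [1,3] N\PP   >
          [1,2] "map" : (N\PP)/(N\NP)
          [2,3] "near" : N\NP
        [3,4] "no" : N\(N\PP)
      [4,5] "gave" : (NP\(NP\N))\N
  [5,8] S\NP   >
    [5,6] "clearly" : (S\NP)/(N/S)
    [6,8] N/S   <
      [6,7] "dog" : S
      [7,8] "park" : (N/S)\S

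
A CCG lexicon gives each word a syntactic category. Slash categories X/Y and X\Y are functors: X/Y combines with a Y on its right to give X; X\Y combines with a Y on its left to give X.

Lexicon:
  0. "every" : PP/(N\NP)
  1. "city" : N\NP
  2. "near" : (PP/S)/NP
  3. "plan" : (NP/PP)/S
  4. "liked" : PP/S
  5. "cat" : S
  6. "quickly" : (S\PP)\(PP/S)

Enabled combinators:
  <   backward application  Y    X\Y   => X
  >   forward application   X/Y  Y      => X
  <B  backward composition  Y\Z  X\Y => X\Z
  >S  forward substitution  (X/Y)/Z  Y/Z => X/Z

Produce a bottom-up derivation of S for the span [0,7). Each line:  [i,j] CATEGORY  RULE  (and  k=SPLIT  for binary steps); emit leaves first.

[0,7] S   <
  [0,2] PP   >
    [0,1] "every" : PP/(N\NP)
    [1,2] "city" : N\NP
  [2,7] S\PP   <
    [2,6] PP/S   >
      [2,3] "near" : (PP/S)/NP
      [3,6] NP   >
        [3,5] NP/S   >S
          [3,4] "plan" : (NP/PP)/S
          [4,5] "liked" : PP/S
        [5,6] "cat" : S
    [6,7] "quickly" : (S\PP)\(PP/S)

[0,1] PP/(N\NP)  lex  "every"
[1,2] N\NP  lex  "city"
[0,2] PP  >  k=1
[2,3] (PP/S)/NP  lex  "near"
[3,4] (NP/PP)/S  lex  "plan"
[4,5] PP/S  lex  "liked"
[3,5] NP/S  >S  k=4
[5,6] S  lex  "cat"
[3,6] NP  >  k=5
[2,6] PP/S  >  k=3
[6,7] (S\PP)\(PP/S)  lex  "quickly"
[2,7] S\PP  <  k=6
[0,7] S  <  k=2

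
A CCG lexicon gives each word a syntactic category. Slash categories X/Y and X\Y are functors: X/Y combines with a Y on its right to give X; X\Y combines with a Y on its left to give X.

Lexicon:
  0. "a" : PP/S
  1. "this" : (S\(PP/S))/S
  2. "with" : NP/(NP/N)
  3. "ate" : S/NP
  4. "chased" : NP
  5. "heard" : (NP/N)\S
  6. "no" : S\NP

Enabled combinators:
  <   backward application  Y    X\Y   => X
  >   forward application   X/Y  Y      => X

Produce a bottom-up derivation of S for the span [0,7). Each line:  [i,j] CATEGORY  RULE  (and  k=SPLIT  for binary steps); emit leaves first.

[0,7] S   <
  [0,1] "a" : PP/S
  [1,7] S\(PP/S)   >
    [1,2] "this" : (S\(PP/S))/S
    [2,7] S   <
      [2,6] NP   >
        [2,3] "with" : NP/(NP/N)
        [3,6] NP/N   <
          [3,5] S   >
            [3,4] "ate" : S/NP
            [4,5] "chased" : NP
          [5,6] "heard" : (NP/N)\S
      [6,7] "no" : S\NP

[0,1] PP/S  lex  "a"
[1,2] (S\(PP/S))/S  lex  "this"
[2,3] NP/(NP/N)  lex  "with"
[3,4] S/NP  lex  "ate"
[4,5] NP  lex  "chased"
[3,5] S  >  k=4
[5,6] (NP/N)\S  lex  "heard"
[3,6] NP/N  <  k=5
[2,6] NP  >  k=3
[6,7] S\NP  lex  "no"
[2,7] S  <  k=6
[1,7] S\(PP/S)  >  k=2
[0,7] S  <  k=1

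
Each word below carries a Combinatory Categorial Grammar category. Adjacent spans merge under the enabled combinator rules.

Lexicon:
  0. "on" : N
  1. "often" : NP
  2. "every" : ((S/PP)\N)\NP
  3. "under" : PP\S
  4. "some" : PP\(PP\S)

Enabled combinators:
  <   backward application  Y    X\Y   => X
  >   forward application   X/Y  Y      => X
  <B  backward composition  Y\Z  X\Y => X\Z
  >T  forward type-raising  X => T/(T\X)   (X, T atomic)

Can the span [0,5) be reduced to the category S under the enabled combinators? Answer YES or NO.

[0,5] S   >
  [0,3] S/PP   <
    [0,1] "on" : N
    [1,3] (S/PP)\N   <
      [1,2] "often" : NP
      [2,3] "every" : ((S/PP)\N)\NP
  [3,5] PP   <
    [3,4] "under" : PP\S
    [4,5] "some" : PP\(PP\S)

YES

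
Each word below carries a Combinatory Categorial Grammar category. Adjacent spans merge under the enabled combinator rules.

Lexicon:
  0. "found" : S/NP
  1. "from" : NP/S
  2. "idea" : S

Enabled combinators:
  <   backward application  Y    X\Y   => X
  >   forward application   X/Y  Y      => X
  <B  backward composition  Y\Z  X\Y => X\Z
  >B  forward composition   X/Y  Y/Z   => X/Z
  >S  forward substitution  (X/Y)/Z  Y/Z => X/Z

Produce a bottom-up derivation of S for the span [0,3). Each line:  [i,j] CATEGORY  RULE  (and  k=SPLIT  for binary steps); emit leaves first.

[0,1] S/NP  lex  "found"
[1,2] NP/S  lex  "from"
[2,3] S  lex  "idea"
[1,3] NP  >  k=2
[0,3] S  >  k=1

[0,3] S   >
  [0,1] "found" : S/NP
  [1,3] NP   >
    [1,2] "from" : NP/S
    [2,3] "idea" : S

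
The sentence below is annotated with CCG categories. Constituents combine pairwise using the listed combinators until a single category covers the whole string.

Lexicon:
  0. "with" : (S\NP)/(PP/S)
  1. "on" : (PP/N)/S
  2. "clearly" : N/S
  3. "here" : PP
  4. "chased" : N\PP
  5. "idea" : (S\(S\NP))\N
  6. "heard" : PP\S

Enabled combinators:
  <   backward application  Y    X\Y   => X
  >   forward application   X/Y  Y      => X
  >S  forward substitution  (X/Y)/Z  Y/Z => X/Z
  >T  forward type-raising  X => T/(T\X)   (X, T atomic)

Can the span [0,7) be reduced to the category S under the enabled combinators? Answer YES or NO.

(S\NP)/(PP/S) (PP/N)/S N/S PP N\PP (S\(S\NP))\N PP\S
CKY chart[0,7] = {N/(N\PP), NP/(NP\PP), PP, PP/(PP\PP), S/(S\PP)}; S ∉ chart

NO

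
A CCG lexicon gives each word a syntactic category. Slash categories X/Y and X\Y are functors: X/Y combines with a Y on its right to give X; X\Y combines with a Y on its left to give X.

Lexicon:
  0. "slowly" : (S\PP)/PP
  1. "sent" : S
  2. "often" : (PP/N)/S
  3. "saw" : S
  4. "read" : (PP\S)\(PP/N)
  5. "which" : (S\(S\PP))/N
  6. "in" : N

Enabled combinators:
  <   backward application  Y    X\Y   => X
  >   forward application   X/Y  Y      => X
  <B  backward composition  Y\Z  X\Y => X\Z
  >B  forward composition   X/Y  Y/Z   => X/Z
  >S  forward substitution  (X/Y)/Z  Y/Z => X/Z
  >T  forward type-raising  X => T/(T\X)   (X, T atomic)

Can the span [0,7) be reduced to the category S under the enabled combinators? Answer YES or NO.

[0,7] S   <
  [0,5] S\PP   >
    [0,1] "slowly" : (S\PP)/PP
    [1,5] PP   <
      [1,2] "sent" : S
      [2,5] PP\S   <
        [2,4] PP/N   >
          [2,3] "often" : (PP/N)/S
          [3,4] "saw" : S
        [4,5] "read" : (PP\S)\(PP/N)
  [5,7] S\(S\PP)   >
    [5,6] "which" : (S\(S\PP))/N
    [6,7] "in" : N

YES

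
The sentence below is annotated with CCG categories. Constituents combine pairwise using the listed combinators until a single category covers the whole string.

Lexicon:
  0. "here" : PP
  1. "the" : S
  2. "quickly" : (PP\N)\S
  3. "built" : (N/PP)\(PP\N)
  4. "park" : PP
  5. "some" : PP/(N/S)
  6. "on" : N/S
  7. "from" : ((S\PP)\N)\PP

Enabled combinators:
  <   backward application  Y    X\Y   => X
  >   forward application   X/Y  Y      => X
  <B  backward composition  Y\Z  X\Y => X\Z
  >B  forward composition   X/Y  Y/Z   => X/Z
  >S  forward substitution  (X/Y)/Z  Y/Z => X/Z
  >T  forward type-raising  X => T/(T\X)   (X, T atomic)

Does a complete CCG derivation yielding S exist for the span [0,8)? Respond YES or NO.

[0,8] S   <
  [0,1] "here" : PP
  [1,8] S\PP   <
    [1,5] N   >
      [1,4] N/PP   <
        [1,3] PP\N   <
          [1,2] "the" : S
          [2,3] "quickly" : (PP\N)\S
        [3,4] "built" : (N/PP)\(PP\N)
      [4,5] "park" : PP
    [5,8] (S\PP)\N   <
      [5,7] PP   >
        [5,6] "some" : PP/(N/S)
        [6,7] "on" : N/S
      [7,8] "from" : ((S\PP)\N)\PP

YES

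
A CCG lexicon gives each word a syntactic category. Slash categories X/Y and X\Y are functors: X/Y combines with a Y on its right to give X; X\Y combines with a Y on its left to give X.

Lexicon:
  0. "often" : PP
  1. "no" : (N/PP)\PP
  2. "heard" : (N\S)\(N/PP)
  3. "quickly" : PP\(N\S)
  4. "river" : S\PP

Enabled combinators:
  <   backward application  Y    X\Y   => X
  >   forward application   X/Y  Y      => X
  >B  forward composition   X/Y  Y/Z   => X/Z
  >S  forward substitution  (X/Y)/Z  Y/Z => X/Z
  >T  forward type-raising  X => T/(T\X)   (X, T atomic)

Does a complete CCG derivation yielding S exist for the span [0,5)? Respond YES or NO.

YES

[0,5] S   <
  [0,4] PP   <
    [0,3] N\S   <
      [0,2] N/PP   <
        [0,1] "often" : PP
        [1,2] "no" : (N/PP)\PP
      [2,3] "heard" : (N\S)\(N/PP)
    [3,4] "quickly" : PP\(N\S)
  [4,5] "river" : S\PP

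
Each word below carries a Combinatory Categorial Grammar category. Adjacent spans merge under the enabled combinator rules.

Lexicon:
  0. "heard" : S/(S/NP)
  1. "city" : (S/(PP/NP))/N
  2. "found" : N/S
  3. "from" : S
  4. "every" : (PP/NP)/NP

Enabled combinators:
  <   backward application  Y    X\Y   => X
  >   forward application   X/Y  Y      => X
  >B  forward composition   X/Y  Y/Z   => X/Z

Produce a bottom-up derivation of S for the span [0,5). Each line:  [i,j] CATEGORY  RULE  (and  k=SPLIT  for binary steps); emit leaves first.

[0,1] S/(S/NP)  lex  "heard"
[1,2] (S/(PP/NP))/N  lex  "city"
[2,3] N/S  lex  "found"
[3,4] S  lex  "from"
[2,4] N  >  k=3
[1,4] S/(PP/NP)  >  k=2
[4,5] (PP/NP)/NP  lex  "every"
[1,5] S/NP  >B  k=4
[0,5] S  >  k=1

[0,5] S   >
  [0,1] "heard" : S/(S/NP)
  [1,5] S/NP   >B
    [1,4] S/(PP/NP)   >
      [1,2] "city" : (S/(PP/NP))/N
      [2,4] N   >
        [2,3] "found" : N/S
        [3,4] "from" : S
    [4,5] "every" : (PP/NP)/NP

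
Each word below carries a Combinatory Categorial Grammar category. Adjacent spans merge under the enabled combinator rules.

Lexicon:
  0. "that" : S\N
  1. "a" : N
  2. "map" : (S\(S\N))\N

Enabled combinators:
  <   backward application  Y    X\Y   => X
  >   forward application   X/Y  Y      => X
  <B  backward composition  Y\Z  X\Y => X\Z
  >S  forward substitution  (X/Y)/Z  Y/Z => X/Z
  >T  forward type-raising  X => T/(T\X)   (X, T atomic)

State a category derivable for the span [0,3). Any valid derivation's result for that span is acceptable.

S

[0,3] S   <
  [0,1] "that" : S\N
  [1,3] S\(S\N)   <
    [1,2] "a" : N
    [2,3] "map" : (S\(S\N))\N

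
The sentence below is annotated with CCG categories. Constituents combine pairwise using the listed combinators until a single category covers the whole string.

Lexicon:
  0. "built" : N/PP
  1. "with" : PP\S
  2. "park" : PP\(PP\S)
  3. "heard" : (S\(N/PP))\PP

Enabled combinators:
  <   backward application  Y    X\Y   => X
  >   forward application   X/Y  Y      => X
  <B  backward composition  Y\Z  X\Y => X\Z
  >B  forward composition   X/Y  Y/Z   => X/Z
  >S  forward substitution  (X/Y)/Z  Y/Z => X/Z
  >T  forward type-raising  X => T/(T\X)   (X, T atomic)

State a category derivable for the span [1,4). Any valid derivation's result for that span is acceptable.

[0,4] S   <
  [0,1] "built" : N/PP
  [1,4] S\(N/PP)   <
    [1,3] PP   <
      [1,2] "with" : PP\S
      [2,3] "park" : PP\(PP\S)
    [3,4] "heard" : (S\(N/PP))\PP

S\(N/PP)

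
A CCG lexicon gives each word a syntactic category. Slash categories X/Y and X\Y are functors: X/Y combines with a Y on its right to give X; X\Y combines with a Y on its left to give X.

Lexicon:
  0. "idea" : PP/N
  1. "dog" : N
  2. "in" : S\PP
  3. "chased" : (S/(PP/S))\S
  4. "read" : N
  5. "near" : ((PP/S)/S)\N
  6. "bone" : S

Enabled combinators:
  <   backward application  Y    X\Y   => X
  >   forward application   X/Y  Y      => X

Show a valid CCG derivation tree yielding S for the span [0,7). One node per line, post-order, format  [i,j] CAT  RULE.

[0,7] S   >
  [0,4] S/(PP/S)   <
    [0,3] S   <
      [0,2] PP   >
        [0,1] "idea" : PP/N
        [1,2] "dog" : N
      [2,3] "in" : S\PP
    [3,4] "chased" : (S/(PP/S))\S
  [4,7] PP/S   >
    [4,6] (PP/S)/S   <
      [4,5] "read" : N
      [5,6] "near" : ((PP/S)/S)\N
    [6,7] "bone" : S

[0,1] PP/N  lex  "idea"
[1,2] N  lex  "dog"
[0,2] PP  >  k=1
[2,3] S\PP  lex  "in"
[0,3] S  <  k=2
[3,4] (S/(PP/S))\S  lex  "chased"
[0,4] S/(PP/S)  <  k=3
[4,5] N  lex  "read"
[5,6] ((PP/S)/S)\N  lex  "near"
[4,6] (PP/S)/S  <  k=5
[6,7] S  lex  "bone"
[4,7] PP/S  >  k=6
[0,7] S  >  k=4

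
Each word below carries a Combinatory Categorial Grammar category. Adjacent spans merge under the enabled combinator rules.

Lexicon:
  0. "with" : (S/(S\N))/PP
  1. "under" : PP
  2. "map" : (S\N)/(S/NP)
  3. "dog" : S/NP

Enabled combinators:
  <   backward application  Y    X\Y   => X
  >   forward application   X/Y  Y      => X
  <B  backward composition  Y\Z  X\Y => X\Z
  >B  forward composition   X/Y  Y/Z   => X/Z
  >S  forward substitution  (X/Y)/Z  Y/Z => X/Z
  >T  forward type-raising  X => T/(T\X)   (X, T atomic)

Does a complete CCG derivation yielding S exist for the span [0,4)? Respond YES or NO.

YES

[0,4] S   >
  [0,2] S/(S\N)   >
    [0,1] "with" : (S/(S\N))/PP
    [1,2] "under" : PP
  [2,4] S\N   >
    [2,3] "map" : (S\N)/(S/NP)
    [3,4] "dog" : S/NP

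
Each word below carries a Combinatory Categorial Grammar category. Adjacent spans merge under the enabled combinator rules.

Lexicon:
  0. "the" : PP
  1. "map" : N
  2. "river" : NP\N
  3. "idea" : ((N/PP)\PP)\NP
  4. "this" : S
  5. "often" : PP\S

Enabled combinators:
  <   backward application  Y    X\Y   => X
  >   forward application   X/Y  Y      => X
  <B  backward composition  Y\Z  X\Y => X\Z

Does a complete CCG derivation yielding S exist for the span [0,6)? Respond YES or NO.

PP N NP\N ((N/PP)\PP)\NP S PP\S
CKY chart[0,6] = {N}; S ∉ chart

NO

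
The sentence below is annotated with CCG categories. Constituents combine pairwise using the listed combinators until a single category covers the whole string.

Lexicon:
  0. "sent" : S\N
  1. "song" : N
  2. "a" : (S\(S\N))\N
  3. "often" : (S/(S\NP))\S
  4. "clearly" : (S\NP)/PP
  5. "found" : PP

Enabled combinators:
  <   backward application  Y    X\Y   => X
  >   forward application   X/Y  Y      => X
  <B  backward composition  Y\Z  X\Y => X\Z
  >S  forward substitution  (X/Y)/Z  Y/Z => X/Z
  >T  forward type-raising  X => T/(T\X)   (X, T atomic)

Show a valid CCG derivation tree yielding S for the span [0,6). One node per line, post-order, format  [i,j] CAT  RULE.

[0,1] S\N  lex  "sent"
[1,2] N  lex  "song"
[2,3] (S\(S\N))\N  lex  "a"
[1,3] S\(S\N)  <  k=2
[0,3] S  <  k=1
[3,4] (S/(S\NP))\S  lex  "often"
[0,4] S/(S\NP)  <  k=3
[4,5] (S\NP)/PP  lex  "clearly"
[5,6] PP  lex  "found"
[4,6] S\NP  >  k=5
[0,6] S  >  k=4

[0,6] S   >
  [0,4] S/(S\NP)   <
    [0,3] S   <
      [0,1] "sent" : S\N
      [1,3] S\(S\N)   <
        [1,2] "song" : N
        [2,3] "a" : (S\(S\N))\N
    [3,4] "often" : (S/(S\NP))\S
  [4,6] S\NP   >
    [4,5] "clearly" : (S\NP)/PP
    [5,6] "found" : PP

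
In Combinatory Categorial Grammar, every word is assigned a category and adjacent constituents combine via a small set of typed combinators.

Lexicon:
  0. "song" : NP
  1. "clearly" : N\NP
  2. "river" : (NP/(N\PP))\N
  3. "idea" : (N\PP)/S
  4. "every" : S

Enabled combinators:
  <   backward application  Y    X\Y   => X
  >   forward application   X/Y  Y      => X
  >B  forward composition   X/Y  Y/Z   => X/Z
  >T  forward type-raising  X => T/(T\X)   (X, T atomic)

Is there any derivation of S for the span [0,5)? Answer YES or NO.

NO

NP N\NP (NP/(N\PP))\N (N\PP)/S S
CKY chart[0,5] = {N/(N\NP), NP, NP/(NP\NP), NP/(S\S), PP/(PP\NP), S/(S\NP)}; S ∉ chart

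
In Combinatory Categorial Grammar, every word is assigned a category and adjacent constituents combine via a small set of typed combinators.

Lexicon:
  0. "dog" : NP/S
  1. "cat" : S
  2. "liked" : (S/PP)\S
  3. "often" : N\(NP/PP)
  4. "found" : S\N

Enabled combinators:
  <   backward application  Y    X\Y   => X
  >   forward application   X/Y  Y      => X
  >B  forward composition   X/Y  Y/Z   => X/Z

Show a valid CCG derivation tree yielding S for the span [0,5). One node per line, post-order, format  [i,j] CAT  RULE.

[0,1] NP/S  lex  "dog"
[1,2] S  lex  "cat"
[2,3] (S/PP)\S  lex  "liked"
[1,3] S/PP  <  k=2
[0,3] NP/PP  >B  k=1
[3,4] N\(NP/PP)  lex  "often"
[0,4] N  <  k=3
[4,5] S\N  lex  "found"
[0,5] S  <  k=4

[0,5] S   <
  [0,4] N   <
    [0,3] NP/PP   >B
      [0,1] "dog" : NP/S
      [1,3] S/PP   <
        [1,2] "cat" : S
        [2,3] "liked" : (S/PP)\S
    [3,4] "often" : N\(NP/PP)
  [4,5] "found" : S\N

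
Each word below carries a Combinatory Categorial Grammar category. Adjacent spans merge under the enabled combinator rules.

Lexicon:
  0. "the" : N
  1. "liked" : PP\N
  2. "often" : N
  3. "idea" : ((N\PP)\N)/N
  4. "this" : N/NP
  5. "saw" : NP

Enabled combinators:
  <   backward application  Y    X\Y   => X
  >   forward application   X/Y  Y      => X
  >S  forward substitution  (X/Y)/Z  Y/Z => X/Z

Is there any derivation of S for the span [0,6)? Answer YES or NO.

NO

N PP\N N ((N\PP)\N)/N N/NP NP
CKY chart[0,6] = {N}; S ∉ chart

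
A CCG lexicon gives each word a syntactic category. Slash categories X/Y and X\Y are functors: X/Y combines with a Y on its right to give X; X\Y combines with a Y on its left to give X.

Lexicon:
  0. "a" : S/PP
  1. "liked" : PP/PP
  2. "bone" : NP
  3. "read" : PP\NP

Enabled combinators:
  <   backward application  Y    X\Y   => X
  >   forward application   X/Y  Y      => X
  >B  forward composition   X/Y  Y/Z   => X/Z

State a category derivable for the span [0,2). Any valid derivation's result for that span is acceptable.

[0,4] S   >
  [0,2] S/PP   >B
    [0,1] "a" : S/PP
    [1,2] "liked" : PP/PP
  [2,4] PP   <
    [2,3] "bone" : NP
    [3,4] "read" : PP\NP

S/PP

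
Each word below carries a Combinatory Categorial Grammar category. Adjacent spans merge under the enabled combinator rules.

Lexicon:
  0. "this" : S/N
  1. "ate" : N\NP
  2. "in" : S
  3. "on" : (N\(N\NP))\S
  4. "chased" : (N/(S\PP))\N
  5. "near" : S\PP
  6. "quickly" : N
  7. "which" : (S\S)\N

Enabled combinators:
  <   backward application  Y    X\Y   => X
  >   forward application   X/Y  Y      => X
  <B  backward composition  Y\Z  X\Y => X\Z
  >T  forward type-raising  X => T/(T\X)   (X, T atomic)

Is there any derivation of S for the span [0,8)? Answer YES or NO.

YES

[0,8] S   >
  [0,1] "this" : S/N
  [1,8] N   >
    [1,5] N/(S\PP)   <
      [1,4] N   <
        [1,2] "ate" : N\NP
        [2,4] N\(N\NP)   <
          [2,3] "in" : S
          [3,4] "on" : (N\(N\NP))\S
      [4,5] "chased" : (N/(S\PP))\N
    [5,8] S\PP   <B
      [5,6] "near" : S\PP
      [6,8] S\S   <
        [6,7] "quickly" : N
        [7,8] "which" : (S\S)\N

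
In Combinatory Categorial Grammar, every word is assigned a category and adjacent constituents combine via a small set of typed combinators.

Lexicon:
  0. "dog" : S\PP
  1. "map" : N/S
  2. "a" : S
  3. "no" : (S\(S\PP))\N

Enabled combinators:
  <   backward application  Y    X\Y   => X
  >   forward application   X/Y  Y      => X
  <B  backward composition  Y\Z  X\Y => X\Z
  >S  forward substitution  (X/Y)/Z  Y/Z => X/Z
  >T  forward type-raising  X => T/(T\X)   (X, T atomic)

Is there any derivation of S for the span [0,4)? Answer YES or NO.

[0,4] S   <
  [0,1] "dog" : S\PP
  [1,4] S\(S\PP)   <
    [1,3] N   >
      [1,2] "map" : N/S
      [2,3] "a" : S
    [3,4] "no" : (S\(S\PP))\N

YES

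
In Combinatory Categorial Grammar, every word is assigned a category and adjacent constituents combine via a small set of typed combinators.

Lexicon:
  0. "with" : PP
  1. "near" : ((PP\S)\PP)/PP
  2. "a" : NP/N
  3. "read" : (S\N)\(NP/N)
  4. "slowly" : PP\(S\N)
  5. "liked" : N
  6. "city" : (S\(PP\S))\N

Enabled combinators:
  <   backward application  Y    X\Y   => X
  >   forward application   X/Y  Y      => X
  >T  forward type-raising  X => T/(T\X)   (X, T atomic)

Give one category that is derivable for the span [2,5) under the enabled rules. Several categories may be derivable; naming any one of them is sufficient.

[0,7] S   <
  [0,5] PP\S   <
    [0,1] "with" : PP
    [1,5] (PP\S)\PP   >
      [1,2] "near" : ((PP\S)\PP)/PP
      [2,5] PP   <
        [2,4] S\N   <
          [2,3] "a" : NP/N
          [3,4] "read" : (S\N)\(NP/N)
        [4,5] "slowly" : PP\(S\N)
  [5,7] S\(PP\S)   <
    [5,6] "liked" : N
    [6,7] "city" : (S\(PP\S))\N

PP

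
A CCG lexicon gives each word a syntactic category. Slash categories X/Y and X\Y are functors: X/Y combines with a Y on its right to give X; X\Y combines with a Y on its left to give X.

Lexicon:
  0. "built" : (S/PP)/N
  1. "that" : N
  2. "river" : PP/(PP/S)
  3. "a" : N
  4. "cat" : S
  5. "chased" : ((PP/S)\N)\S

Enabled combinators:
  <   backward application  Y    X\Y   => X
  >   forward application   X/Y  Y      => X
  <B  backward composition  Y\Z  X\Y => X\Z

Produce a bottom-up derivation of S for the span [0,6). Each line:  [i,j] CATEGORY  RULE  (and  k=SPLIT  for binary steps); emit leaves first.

[0,6] S   >
  [0,2] S/PP   >
    [0,1] "built" : (S/PP)/N
    [1,2] "that" : N
  [2,6] PP   >
    [2,3] "river" : PP/(PP/S)
    [3,6] PP/S   <
      [3,4] "a" : N
      [4,6] (PP/S)\N   <
        [4,5] "cat" : S
        [5,6] "chased" : ((PP/S)\N)\S

[0,1] (S/PP)/N  lex  "built"
[1,2] N  lex  "that"
[0,2] S/PP  >  k=1
[2,3] PP/(PP/S)  lex  "river"
[3,4] N  lex  "a"
[4,5] S  lex  "cat"
[5,6] ((PP/S)\N)\S  lex  "chased"
[4,6] (PP/S)\N  <  k=5
[3,6] PP/S  <  k=4
[2,6] PP  >  k=3
[0,6] S  >  k=2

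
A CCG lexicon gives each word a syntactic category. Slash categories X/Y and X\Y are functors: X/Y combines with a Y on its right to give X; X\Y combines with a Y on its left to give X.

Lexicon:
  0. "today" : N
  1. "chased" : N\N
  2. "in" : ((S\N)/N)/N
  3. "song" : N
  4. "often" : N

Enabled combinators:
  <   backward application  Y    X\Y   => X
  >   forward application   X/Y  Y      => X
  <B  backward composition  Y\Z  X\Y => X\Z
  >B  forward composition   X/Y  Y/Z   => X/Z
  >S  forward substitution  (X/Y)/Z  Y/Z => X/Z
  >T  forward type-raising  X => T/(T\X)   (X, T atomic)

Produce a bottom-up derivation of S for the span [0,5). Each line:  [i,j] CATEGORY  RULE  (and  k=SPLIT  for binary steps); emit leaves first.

[0,5] S   <
  [0,1] "today" : N
  [1,5] S\N   <B
    [1,2] "chased" : N\N
    [2,5] S\N   >
      [2,4] (S\N)/N   >
        [2,3] "in" : ((S\N)/N)/N
        [3,4] "song" : N
      [4,5] "often" : N

[0,1] N  lex  "today"
[1,2] N\N  lex  "chased"
[2,3] ((S\N)/N)/N  lex  "in"
[3,4] N  lex  "song"
[2,4] (S\N)/N  >  k=3
[4,5] N  lex  "often"
[2,5] S\N  >  k=4
[1,5] S\N  <B  k=2
[0,5] S  <  k=1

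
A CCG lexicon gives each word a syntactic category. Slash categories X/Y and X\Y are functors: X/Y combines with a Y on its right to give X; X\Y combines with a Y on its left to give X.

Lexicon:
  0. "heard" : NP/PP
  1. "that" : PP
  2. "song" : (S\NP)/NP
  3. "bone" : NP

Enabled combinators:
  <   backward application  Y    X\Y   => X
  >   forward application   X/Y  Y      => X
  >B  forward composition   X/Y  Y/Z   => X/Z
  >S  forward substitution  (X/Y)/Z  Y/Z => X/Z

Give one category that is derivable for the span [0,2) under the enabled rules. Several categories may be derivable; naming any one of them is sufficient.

NP

[0,4] S   <
  [0,2] NP   >
    [0,1] "heard" : NP/PP
    [1,2] "that" : PP
  [2,4] S\NP   >
    [2,3] "song" : (S\NP)/NP
    [3,4] "bone" : NP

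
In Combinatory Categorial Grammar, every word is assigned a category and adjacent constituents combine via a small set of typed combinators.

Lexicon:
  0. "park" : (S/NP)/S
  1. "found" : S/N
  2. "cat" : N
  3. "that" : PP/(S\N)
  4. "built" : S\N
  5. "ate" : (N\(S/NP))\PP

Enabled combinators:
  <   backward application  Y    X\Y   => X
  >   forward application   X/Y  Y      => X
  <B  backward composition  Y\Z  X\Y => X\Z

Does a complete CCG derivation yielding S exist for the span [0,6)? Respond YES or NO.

(S/NP)/S S/N N PP/(S\N) S\N (N\(S/NP))\PP
CKY chart[0,6] = {N}; S ∉ chart

NO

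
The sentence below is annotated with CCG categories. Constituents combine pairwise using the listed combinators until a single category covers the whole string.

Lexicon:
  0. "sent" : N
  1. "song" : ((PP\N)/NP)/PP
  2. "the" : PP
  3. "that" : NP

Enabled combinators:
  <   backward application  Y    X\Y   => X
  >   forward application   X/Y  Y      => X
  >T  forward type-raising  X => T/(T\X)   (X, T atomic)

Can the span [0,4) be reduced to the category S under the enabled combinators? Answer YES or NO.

N ((PP\N)/NP)/PP PP NP
CKY chart[0,4] = {N/(N\PP), NP/(NP\PP), PP, PP/(PP\PP), S/(S\PP)}; S ∉ chart

NO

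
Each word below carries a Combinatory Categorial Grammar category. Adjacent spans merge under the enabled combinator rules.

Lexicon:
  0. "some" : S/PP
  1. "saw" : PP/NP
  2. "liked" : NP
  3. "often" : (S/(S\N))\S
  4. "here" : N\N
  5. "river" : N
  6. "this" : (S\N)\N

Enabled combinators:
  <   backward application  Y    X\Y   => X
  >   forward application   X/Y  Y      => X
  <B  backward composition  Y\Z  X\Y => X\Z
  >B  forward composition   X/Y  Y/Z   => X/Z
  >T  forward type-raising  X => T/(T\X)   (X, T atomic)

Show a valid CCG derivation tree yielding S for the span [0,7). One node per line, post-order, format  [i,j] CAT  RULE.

[0,7] S   >
  [0,4] S/(S\N)   <
    [0,3] S   >
      [0,2] S/NP   >B
        [0,1] "some" : S/PP
        [1,2] "saw" : PP/NP
      [2,3] "liked" : NP
    [3,4] "often" : (S/(S\N))\S
  [4,7] S\N   <B
    [4,5] "here" : N\N
    [5,7] S\N   <
      [5,6] "river" : N
      [6,7] "this" : (S\N)\N

[0,1] S/PP  lex  "some"
[1,2] PP/NP  lex  "saw"
[0,2] S/NP  >B  k=1
[2,3] NP  lex  "liked"
[0,3] S  >  k=2
[3,4] (S/(S\N))\S  lex  "often"
[0,4] S/(S\N)  <  k=3
[4,5] N\N  lex  "here"
[5,6] N  lex  "river"
[6,7] (S\N)\N  lex  "this"
[5,7] S\N  <  k=6
[4,7] S\N  <B  k=5
[0,7] S  >  k=4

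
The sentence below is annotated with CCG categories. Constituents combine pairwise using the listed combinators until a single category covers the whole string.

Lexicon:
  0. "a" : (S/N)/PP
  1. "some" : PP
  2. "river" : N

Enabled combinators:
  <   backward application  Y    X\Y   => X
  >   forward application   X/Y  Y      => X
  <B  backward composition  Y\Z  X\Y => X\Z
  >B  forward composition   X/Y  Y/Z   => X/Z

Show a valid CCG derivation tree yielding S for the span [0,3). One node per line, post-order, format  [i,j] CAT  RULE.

[0,3] S   >
  [0,2] S/N   >
    [0,1] "a" : (S/N)/PP
    [1,2] "some" : PP
  [2,3] "river" : N

[0,1] (S/N)/PP  lex  "a"
[1,2] PP  lex  "some"
[0,2] S/N  >  k=1
[2,3] N  lex  "river"
[0,3] S  >  k=2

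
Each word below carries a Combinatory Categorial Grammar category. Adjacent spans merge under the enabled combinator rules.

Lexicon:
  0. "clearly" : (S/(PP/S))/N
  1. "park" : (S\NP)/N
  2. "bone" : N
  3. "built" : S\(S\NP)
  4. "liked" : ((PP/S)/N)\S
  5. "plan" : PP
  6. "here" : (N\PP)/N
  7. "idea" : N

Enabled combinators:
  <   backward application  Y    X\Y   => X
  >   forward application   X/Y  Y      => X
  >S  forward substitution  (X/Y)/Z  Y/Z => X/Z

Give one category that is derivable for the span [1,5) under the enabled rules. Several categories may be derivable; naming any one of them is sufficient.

(PP/S)/N

[0,8] S   >
  [0,5] S/N   >S
    [0,1] "clearly" : (S/(PP/S))/N
    [1,5] (PP/S)/N   <
      [1,4] S   <
        [1,3] S\NP   >
          [1,2] "park" : (S\NP)/N
          [2,3] "bone" : N
        [3,4] "built" : S\(S\NP)
      [4,5] "liked" : ((PP/S)/N)\S
  [5,8] N   <
    [5,6] "plan" : PP
    [6,8] N\PP   >
      [6,7] "here" : (N\PP)/N
      [7,8] "idea" : N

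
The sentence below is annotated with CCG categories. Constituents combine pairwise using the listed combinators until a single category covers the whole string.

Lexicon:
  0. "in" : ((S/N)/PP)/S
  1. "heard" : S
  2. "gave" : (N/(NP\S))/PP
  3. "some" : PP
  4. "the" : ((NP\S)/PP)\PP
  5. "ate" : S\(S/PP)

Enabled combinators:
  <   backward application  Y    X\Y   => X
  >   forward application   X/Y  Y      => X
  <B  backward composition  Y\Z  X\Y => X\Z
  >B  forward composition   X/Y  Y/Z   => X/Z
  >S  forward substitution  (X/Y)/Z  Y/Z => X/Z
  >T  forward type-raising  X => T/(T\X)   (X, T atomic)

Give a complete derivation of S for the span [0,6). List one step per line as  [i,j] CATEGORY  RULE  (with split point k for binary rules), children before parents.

[0,1] ((S/N)/PP)/S  lex  "in"
[1,2] S  lex  "heard"
[0,2] (S/N)/PP  >  k=1
[2,3] (N/(NP\S))/PP  lex  "gave"
[3,4] PP  lex  "some"
[4,5] ((NP\S)/PP)\PP  lex  "the"
[3,5] (NP\S)/PP  <  k=4
[2,5] N/PP  >S  k=3
[0,5] S/PP  >S  k=2
[5,6] S\(S/PP)  lex  "ate"
[0,6] S  <  k=5

[0,6] S   <
  [0,5] S/PP   >S
    [0,2] (S/N)/PP   >
      [0,1] "in" : ((S/N)/PP)/S
      [1,2] "heard" : S
    [2,5] N/PP   >S
      [2,3] "gave" : (N/(NP\S))/PP
      [3,5] (NP\S)/PP   <
        [3,4] "some" : PP
        [4,5] "the" : ((NP\S)/PP)\PP
  [5,6] "ate" : S\(S/PP)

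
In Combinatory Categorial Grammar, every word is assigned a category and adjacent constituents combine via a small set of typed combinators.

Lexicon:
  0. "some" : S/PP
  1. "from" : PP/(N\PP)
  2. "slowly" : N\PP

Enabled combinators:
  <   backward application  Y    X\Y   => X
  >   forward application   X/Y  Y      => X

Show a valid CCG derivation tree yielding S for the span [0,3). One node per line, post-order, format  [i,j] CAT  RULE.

[0,1] S/PP  lex  "some"
[1,2] PP/(N\PP)  lex  "from"
[2,3] N\PP  lex  "slowly"
[1,3] PP  >  k=2
[0,3] S  >  k=1

[0,3] S   >
  [0,1] "some" : S/PP
  [1,3] PP   >
    [1,2] "from" : PP/(N\PP)
    [2,3] "slowly" : N\PP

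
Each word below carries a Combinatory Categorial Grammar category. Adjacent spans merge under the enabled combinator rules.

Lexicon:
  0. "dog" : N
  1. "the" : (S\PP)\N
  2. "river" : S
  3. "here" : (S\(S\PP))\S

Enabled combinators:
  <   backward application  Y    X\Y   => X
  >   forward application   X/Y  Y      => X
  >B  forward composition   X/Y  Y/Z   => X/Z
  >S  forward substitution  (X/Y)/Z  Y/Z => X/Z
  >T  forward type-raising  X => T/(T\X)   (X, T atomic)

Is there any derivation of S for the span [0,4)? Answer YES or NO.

[0,4] S   <
  [0,2] S\PP   <
    [0,1] "dog" : N
    [1,2] "the" : (S\PP)\N
  [2,4] S\(S\PP)   <
    [2,3] "river" : S
    [3,4] "here" : (S\(S\PP))\S

YES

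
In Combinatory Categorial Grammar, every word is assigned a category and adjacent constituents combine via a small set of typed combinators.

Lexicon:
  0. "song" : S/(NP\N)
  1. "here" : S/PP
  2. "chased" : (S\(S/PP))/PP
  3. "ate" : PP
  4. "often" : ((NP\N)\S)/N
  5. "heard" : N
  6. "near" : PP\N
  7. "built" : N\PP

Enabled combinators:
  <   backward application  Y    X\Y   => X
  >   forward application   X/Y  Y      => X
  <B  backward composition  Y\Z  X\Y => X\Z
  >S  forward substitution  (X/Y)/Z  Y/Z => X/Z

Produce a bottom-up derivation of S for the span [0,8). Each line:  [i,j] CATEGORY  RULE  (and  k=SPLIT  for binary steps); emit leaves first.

[0,1] S/(NP\N)  lex  "song"
[1,2] S/PP  lex  "here"
[2,3] (S\(S/PP))/PP  lex  "chased"
[3,4] PP  lex  "ate"
[2,4] S\(S/PP)  >  k=3
[1,4] S  <  k=2
[4,5] ((NP\N)\S)/N  lex  "often"
[5,6] N  lex  "heard"
[6,7] PP\N  lex  "near"
[5,7] PP  <  k=6
[7,8] N\PP  lex  "built"
[5,8] N  <  k=7
[4,8] (NP\N)\S  >  k=5
[1,8] NP\N  <  k=4
[0,8] S  >  k=1

[0,8] S   >
  [0,1] "song" : S/(NP\N)
  [1,8] NP\N   <
    [1,4] S   <
      [1,2] "here" : S/PP
      [2,4] S\(S/PP)   >
        [2,3] "chased" : (S\(S/PP))/PP
        [3,4] "ate" : PP
    [4,8] (NP\N)\S   >
      [4,5] "often" : ((NP\N)\S)/N
      [5,8] N   <
        [5,7] PP   <
          [5,6] "heard" : N
          [6,7] "near" : PP\N
        [7,8] "built" : N\PP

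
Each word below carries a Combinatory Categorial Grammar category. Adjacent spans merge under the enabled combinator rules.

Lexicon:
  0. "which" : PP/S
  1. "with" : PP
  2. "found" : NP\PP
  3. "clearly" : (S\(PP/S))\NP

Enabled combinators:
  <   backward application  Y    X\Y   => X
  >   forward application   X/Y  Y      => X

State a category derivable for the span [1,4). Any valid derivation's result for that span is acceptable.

S\(PP/S)

[0,4] S   <
  [0,1] "which" : PP/S
  [1,4] S\(PP/S)   <
    [1,3] NP   <
      [1,2] "with" : PP
      [2,3] "found" : NP\PP
    [3,4] "clearly" : (S\(PP/S))\NP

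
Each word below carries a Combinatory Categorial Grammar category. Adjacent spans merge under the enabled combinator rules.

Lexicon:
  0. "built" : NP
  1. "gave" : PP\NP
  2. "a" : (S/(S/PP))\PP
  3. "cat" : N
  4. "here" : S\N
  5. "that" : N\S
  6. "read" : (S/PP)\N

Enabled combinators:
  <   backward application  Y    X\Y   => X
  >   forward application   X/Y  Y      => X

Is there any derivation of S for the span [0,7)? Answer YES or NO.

[0,7] S   >
  [0,3] S/(S/PP)   <
    [0,2] PP   <
      [0,1] "built" : NP
      [1,2] "gave" : PP\NP
    [2,3] "a" : (S/(S/PP))\PP
  [3,7] S/PP   <
    [3,6] N   <
      [3,5] S   <
        [3,4] "cat" : N
        [4,5] "here" : S\N
      [5,6] "that" : N\S
    [6,7] "read" : (S/PP)\N

YES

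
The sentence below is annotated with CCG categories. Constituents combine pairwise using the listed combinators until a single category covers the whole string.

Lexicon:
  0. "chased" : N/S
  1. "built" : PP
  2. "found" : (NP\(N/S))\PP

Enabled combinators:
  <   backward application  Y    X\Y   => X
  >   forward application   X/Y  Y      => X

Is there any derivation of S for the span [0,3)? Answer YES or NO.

N/S PP (NP\(N/S))\PP
CKY chart[0,3] = {NP}; S ∉ chart

NO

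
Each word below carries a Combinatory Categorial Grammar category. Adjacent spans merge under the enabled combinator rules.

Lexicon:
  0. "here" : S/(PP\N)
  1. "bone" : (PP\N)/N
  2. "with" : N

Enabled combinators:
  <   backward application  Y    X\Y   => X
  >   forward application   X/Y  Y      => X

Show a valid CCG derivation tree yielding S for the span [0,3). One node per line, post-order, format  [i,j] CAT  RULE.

[0,3] S   >
  [0,1] "here" : S/(PP\N)
  [1,3] PP\N   >
    [1,2] "bone" : (PP\N)/N
    [2,3] "with" : N

[0,1] S/(PP\N)  lex  "here"
[1,2] (PP\N)/N  lex  "bone"
[2,3] N  lex  "with"
[1,3] PP\N  >  k=2
[0,3] S  >  k=1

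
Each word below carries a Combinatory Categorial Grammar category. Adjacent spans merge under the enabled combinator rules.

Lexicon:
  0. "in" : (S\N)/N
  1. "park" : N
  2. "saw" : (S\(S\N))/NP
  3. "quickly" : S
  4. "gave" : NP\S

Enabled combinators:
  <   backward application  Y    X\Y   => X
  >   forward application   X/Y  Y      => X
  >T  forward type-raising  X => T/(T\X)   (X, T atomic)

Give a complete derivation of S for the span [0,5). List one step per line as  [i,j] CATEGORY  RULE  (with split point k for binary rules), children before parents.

[0,1] (S\N)/N  lex  "in"
[1,2] N  lex  "park"
[0,2] S\N  >  k=1
[2,3] (S\(S\N))/NP  lex  "saw"
[3,4] S  lex  "quickly"
[3,4] NP/(NP\S)  >T
[4,5] NP\S  lex  "gave"
[3,5] NP  >  k=4
[2,5] S\(S\N)  >  k=3
[0,5] S  <  k=2

[0,5] S   <
  [0,2] S\N   >
    [0,1] "in" : (S\N)/N
    [1,2] "park" : N
  [2,5] S\(S\N)   >
    [2,3] "saw" : (S\(S\N))/NP
    [3,5] NP   >
      [3,4] NP/(NP\S)   >T
        [3,4] "quickly" : S
      [4,5] "gave" : NP\S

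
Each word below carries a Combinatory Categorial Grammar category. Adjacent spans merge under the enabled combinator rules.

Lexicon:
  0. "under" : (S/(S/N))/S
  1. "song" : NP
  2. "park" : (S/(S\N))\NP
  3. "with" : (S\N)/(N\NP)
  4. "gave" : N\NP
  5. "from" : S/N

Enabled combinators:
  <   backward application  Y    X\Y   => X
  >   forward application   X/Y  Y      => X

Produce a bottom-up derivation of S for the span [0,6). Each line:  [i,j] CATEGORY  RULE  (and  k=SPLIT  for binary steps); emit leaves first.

[0,6] S   >
  [0,5] S/(S/N)   >
    [0,1] "under" : (S/(S/N))/S
    [1,5] S   >
      [1,3] S/(S\N)   <
        [1,2] "song" : NP
        [2,3] "park" : (S/(S\N))\NP
      [3,5] S\N   >
        [3,4] "with" : (S\N)/(N\NP)
        [4,5] "gave" : N\NP
  [5,6] "from" : S/N

[0,1] (S/(S/N))/S  lex  "under"
[1,2] NP  lex  "song"
[2,3] (S/(S\N))\NP  lex  "park"
[1,3] S/(S\N)  <  k=2
[3,4] (S\N)/(N\NP)  lex  "with"
[4,5] N\NP  lex  "gave"
[3,5] S\N  >  k=4
[1,5] S  >  k=3
[0,5] S/(S/N)  >  k=1
[5,6] S/N  lex  "from"
[0,6] S  >  k=5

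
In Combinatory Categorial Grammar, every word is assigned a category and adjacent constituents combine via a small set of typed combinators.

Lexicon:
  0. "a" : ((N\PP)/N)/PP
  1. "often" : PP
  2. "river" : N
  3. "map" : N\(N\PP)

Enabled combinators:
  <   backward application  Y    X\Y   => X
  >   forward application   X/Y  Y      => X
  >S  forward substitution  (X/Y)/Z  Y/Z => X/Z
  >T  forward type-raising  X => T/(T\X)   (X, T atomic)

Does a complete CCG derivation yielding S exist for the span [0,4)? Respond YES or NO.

NO

((N\PP)/N)/PP PP N N\(N\PP)
CKY chart[0,4] = {N, N/(N\N), NP/(NP\N), PP/(PP\N), S/(S\N)}; S ∉ chart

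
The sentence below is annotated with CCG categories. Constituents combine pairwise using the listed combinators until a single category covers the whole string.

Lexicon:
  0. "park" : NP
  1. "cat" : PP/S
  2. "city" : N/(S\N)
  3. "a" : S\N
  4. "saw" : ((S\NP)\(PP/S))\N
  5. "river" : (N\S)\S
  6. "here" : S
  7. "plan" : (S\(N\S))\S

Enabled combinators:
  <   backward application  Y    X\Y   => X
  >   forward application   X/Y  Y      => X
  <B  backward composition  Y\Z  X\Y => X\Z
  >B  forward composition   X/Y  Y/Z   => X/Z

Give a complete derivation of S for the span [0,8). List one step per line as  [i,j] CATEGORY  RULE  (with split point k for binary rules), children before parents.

[0,8] S   <
  [0,1] "park" : NP
  [1,8] S\NP   <B
    [1,5] S\NP   <
      [1,2] "cat" : PP/S
      [2,5] (S\NP)\(PP/S)   <
        [2,4] N   >
          [2,3] "city" : N/(S\N)
          [3,4] "a" : S\N
        [4,5] "saw" : ((S\NP)\(PP/S))\N
    [5,8] S\S   <B
      [5,6] "river" : (N\S)\S
      [6,8] S\(N\S)   <
        [6,7] "here" : S
        [7,8] "plan" : (S\(N\S))\S

[0,1] NP  lex  "park"
[1,2] PP/S  lex  "cat"
[2,3] N/(S\N)  lex  "city"
[3,4] S\N  lex  "a"
[2,4] N  >  k=3
[4,5] ((S\NP)\(PP/S))\N  lex  "saw"
[2,5] (S\NP)\(PP/S)  <  k=4
[1,5] S\NP  <  k=2
[5,6] (N\S)\S  lex  "river"
[6,7] S  lex  "here"
[7,8] (S\(N\S))\S  lex  "plan"
[6,8] S\(N\S)  <  k=7
[5,8] S\S  <B  k=6
[1,8] S\NP  <B  k=5
[0,8] S  <  k=1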